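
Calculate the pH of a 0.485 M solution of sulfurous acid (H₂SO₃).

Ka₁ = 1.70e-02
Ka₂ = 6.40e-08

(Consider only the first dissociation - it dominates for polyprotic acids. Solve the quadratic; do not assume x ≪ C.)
pH = 1.08

x² + Ka₁·x − Ka₁·C = 0 with Ka₁ = 1.70e-02, C = 0.485.
x = (−Ka₁ + √(Ka₁² + 4·Ka₁·C))/2 = 8.2699e-02 M, so pH = 1.08.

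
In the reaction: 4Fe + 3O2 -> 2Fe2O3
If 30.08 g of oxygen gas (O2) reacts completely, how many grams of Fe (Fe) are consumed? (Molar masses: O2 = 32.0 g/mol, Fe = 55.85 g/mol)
Moles of O2 = 30.08 g ÷ 32.0 g/mol = 0.94 mol
Mole ratio: 4 mol Fe / 3 mol O2
Moles of Fe = 0.94 × (4/3) = 1.25333 mol
Mass of Fe = 1.25333 mol × 55.85 g/mol = 70 g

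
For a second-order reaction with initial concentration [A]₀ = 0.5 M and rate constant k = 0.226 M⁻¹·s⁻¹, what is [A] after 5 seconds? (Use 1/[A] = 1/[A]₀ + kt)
0.3195 M

1/[A] = 1/[A]₀ + k·t = 1/0.5 + (0.226)·(5) = 2.0000 + 1.1300 = 3.1300
[A] = 1/3.1300 = 0.3195 M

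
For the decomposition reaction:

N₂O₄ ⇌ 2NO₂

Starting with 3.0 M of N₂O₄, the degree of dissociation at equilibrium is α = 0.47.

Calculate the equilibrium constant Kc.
K_c = 5.0015

x = α·[A]₀ = 0.47 × 3.0 = 1.41 M dissociated.
At eq: [N₂O₄] = 3.0 − 1.41 = 1.59 M; [NO₂] = 2x = 2.82 M.
Kc = [NO₂]²/[N₂O₄] = (2.82)²/1.59 = 5.002.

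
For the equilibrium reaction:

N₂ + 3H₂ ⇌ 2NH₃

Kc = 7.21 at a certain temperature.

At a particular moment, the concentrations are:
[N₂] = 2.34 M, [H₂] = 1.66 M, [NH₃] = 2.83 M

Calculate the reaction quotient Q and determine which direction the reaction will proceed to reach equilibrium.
Q = 0.748, Q < K, reaction proceeds forward (toward products)

Q = ([NH₃]^2) / ([N₂] × [H₂]^3)
  = ((2.83)^2) / ((2.34)·(1.66)^3) = 8.0089/10.704 = 0.7482
Since Q = 0.7482 < Kc = 7.21, the reaction proceeds forward (toward products) to reach equilibrium.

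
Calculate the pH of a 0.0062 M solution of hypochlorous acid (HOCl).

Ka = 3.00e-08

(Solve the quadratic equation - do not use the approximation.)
pH = 4.87

x² + Ka×x - Ka×C = 0. Using quadratic formula: [H⁺] = 1.3623e-05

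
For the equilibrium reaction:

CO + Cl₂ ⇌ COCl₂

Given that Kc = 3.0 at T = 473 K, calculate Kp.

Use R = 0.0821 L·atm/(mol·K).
K_p = 0.0773

Δn = (moles gaseous products) − (moles gaseous reactants) = -1
T = 473 K; RT = 0.0821 × 473 = 38.8333
Kp = Kc·(RT)^Δn = 3.0 × (38.8333)^-1 = 3.0 × 0.0257511 = 0.0773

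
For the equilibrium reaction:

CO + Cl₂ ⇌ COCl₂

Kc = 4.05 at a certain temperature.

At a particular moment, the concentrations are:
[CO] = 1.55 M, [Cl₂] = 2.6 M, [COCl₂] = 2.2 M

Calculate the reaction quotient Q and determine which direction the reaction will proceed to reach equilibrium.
Q = 0.546, Q < K, reaction proceeds forward (toward products)

Q = ([COCl₂]) / ([CO] × [Cl₂])
  = ((2.2)) / ((1.55)·(2.6)) = 2.2/4.03 = 0.5459
Since Q = 0.5459 < Kc = 4.05, the reaction proceeds forward (toward products) to reach equilibrium.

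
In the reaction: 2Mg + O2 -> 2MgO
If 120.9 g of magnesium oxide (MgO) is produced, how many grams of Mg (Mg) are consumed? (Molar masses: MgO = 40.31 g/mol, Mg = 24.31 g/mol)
Moles of MgO = 120.9 g ÷ 40.31 g/mol = 2.99926 mol
Mole ratio: 2 mol Mg / 2 mol MgO
Moles of Mg = 2.99926 × (2/2) = 2.99926 mol
Mass of Mg = 2.99926 mol × 24.31 g/mol = 72.91 g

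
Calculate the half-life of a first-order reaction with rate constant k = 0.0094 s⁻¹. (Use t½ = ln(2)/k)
73.74 s

t½ = ln(2)/k = 0.6931/0.0094 = 73.74 s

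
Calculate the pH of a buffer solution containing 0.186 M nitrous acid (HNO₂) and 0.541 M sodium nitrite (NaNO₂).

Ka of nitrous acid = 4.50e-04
pH = 3.81

pKa = -log(4.50e-04) = 3.35. pH = pKa + log([A⁻]/[HA]) = 3.35 + log(0.541/0.186)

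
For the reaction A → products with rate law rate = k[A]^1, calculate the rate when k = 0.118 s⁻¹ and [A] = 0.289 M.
0.0341 M/s

rate = k·[A]^1 = 0.118·(0.289)^1 = 0.118·0.289 = 0.0341 M/s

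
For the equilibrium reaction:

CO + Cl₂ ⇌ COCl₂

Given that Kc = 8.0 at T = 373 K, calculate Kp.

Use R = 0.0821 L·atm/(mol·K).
K_p = 0.2612

Δn = (moles gaseous products) − (moles gaseous reactants) = -1
T = 373 K; RT = 0.0821 × 373 = 30.6233
Kp = Kc·(RT)^Δn = 8.0 × (30.6233)^-1 = 8.0 × 0.0326549 = 0.2612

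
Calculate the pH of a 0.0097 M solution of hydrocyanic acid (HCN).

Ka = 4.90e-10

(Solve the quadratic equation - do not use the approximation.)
pH = 5.66

x² + Ka×x - Ka×C = 0. Using quadratic formula: [H⁺] = 2.1799e-06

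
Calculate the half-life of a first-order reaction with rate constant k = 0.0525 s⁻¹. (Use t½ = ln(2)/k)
13.20 s

t½ = ln(2)/k = 0.6931/0.0525 = 13.20 s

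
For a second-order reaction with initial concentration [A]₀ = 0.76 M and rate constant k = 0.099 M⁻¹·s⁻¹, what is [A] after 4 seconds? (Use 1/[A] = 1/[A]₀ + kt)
0.5842 M

1/[A] = 1/[A]₀ + k·t = 1/0.76 + (0.099)·(4) = 1.3158 + 0.3960 = 1.7118
[A] = 1/1.7118 = 0.5842 M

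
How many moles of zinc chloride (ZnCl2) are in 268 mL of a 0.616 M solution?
Moles = Molarity × Volume (L)
Moles = 0.616 M × 0.268 L = 0.1651 mol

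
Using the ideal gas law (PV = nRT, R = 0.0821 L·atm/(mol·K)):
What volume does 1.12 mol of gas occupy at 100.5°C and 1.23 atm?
T = 100.5°C + 273.15 = 373.65 K
V = nRT/P = (1.12 × 0.0821 × 373.65) / 1.23
V = 27.93 L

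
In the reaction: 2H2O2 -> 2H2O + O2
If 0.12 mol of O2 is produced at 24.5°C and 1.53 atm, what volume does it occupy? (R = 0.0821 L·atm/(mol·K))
T = 24.5°C + 273.15 = 297.65 K
V = nRT/P = (0.12 × 0.0821 × 297.65) / 1.53
V = 1.92 L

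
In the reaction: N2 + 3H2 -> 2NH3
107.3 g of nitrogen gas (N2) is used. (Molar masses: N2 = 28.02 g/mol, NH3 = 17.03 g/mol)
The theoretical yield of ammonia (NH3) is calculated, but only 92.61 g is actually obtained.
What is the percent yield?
Moles of N2 = 107.3 g ÷ 28.02 g/mol = 3.82941 mol
Mole ratio: 2 mol NH3 / 1 mol N2
Moles of NH3 = 3.82941 × (2/1) = 7.65882 mol
Theoretical yield = 7.65882 mol × 17.03 g/mol = 130.43 g
Actual yield = 92.61 g
Percent yield = (92.61 / 130.43) × 100% = 71.0%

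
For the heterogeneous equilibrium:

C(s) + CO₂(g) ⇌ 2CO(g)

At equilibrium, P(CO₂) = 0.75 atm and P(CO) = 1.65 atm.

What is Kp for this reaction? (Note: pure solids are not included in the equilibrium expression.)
K_p = 3.630

Solid C is excluded.
Kp = P(CO)²/P(CO₂) = (1.65)²/0.75 = 2.722/0.75 = 3.630.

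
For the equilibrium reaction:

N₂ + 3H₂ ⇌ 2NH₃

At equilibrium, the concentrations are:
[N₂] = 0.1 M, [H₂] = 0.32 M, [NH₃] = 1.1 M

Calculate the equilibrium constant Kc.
K_c = 3.69e+02

Kc = ([NH₃]^2) / ([N₂] × [H₂]^3)
   = ((1.1)^2) / ((0.1)·(0.32)^3)
   = 1.21 / 0.0032768 = 3.69e+02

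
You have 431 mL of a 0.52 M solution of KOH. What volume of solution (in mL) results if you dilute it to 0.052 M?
Using M₁V₁ = M₂V₂:
0.52 × 431 = 0.052 × V₂
V₂ = (0.52 × 431) / 0.052 = 4310 mL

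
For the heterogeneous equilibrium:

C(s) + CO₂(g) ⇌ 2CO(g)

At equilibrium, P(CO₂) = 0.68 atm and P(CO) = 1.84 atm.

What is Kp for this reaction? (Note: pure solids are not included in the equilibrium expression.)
K_p = 4.979

Solid C is excluded.
Kp = P(CO)²/P(CO₂) = (1.84)²/0.68 = 3.386/0.68 = 4.979.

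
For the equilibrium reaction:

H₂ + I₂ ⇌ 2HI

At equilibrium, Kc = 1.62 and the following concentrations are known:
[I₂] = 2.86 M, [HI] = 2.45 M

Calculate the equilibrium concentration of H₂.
[H₂] = 1.2955 M

Kc = ([HI]^2) / ([H₂] × [I₂]) = 1.62
[H₂]^1 = (product terms)/(Kc · other reactant terms) = 6.0025 / (1.62 · 2.86) = 1.2955
[H₂] = 1.2955 M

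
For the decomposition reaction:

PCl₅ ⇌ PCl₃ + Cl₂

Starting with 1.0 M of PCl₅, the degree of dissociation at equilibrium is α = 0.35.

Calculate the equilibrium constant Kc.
K_c = 0.1885

x = α·[A]₀ = 0.35 × 1.0 = 0.35 M dissociated.
At eq: [PCl₅] = 1.0 − 0.35 = 0.65 M; [PCl₃] = [Cl₂] = x = 0.35 M.
Kc = [PCl₃][Cl₂]/[PCl₅] = (0.35)²/0.65 = 0.1885.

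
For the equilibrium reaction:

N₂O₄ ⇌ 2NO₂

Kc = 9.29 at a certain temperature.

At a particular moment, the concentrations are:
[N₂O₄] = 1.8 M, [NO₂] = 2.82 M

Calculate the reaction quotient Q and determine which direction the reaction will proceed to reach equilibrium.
Q = 4.418, Q < K, reaction proceeds forward (toward products)

Q = ([NO₂]^2) / ([N₂O₄])
  = ((2.82)^2) / ((1.8)) = 7.9524/1.8 = 4.418
Since Q = 4.418 < Kc = 9.29, the reaction proceeds forward (toward products) to reach equilibrium.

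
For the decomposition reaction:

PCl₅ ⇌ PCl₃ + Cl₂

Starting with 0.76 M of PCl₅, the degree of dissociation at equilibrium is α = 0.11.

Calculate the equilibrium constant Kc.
K_c = 0.0103

x = α·[A]₀ = 0.11 × 0.76 = 0.0836 M dissociated.
At eq: [PCl₅] = 0.76 − 0.0836 = 0.6764 M; [PCl₃] = [Cl₂] = x = 0.0836 M.
Kc = [PCl₃][Cl₂]/[PCl₅] = (0.0836)²/0.6764 = 0.01033.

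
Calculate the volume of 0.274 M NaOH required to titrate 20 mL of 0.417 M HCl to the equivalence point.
V_{base} = 30.4 mL

At equivalence: moles acid = moles base.
moles HCl = 0.417 M × 0.02 L = 0.00834 mol
V_NaOH = 0.00834 mol ÷ 0.274 M = 0.03044 L = 30.4 mL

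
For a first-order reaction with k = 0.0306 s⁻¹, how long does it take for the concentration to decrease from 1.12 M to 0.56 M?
22.65 s

From ln[A] = ln[A]₀ - k·t: t = ln([A]₀/[A])/k = ln(1.12/0.56)/0.0306 = ln(2.0000)/0.0306 = 0.6931/0.0306 = 22.65 s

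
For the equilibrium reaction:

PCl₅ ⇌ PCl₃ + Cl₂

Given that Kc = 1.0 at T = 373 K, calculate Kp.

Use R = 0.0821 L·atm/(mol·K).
K_p = 30.6233

Δn = (moles gaseous products) − (moles gaseous reactants) = 1
T = 373 K; RT = 0.0821 × 373 = 30.6233
Kp = Kc·(RT)^Δn = 1.0 × (30.6233)^1 = 1.0 × 30.6233 = 30.6233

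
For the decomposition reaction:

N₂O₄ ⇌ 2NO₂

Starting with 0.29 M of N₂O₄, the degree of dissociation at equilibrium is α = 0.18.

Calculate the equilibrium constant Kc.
K_c = 0.0458

x = α·[A]₀ = 0.18 × 0.29 = 0.0522 M dissociated.
At eq: [N₂O₄] = 0.29 − 0.0522 = 0.2378 M; [NO₂] = 2x = 0.1044 M.
Kc = [NO₂]²/[N₂O₄] = (0.1044)²/0.2378 = 0.04583.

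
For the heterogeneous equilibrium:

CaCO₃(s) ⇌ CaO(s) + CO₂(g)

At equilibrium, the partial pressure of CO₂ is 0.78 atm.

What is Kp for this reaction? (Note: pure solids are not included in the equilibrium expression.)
K_p = 0.78

Solids (CaCO₃, CaO) have activity 1 and are excluded.
Kp = P(CO₂) = 0.78.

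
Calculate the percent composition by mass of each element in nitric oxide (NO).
N: 46.68%, O: 53.32%

Molar mass of NO = 30.01 g/mol
% N = (1 × 14.01) / 30.01 × 100% = 14.01 / 30.01 × 100% = 46.68%
% O = (1 × 16.0) / 30.01 × 100% = 16 / 30.01 × 100% = 53.32%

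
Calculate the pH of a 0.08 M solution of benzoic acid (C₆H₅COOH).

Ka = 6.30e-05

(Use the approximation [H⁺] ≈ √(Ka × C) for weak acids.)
pH = 2.65

[H⁺] = √(Ka × C) = √(6.30e-05 × 0.08) = 2.2450e-03. pH = -log(2.2450e-03)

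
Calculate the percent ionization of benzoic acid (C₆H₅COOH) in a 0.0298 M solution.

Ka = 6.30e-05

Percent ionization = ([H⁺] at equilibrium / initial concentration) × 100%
Percent ionization = 4.49%

Let x = [H⁺]. Ka = x²/(C - x) ⇒ x² + (6.30e-05)x - (6.30e-05)(0.0298) = 0. x = 1.3390e-03. Percent = (1.3390e-03/0.0298) × 100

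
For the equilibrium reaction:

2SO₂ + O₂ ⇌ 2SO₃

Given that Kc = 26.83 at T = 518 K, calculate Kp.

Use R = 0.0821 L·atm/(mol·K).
K_p = 0.6309

Δn = (moles gaseous products) − (moles gaseous reactants) = -1
T = 518 K; RT = 0.0821 × 518 = 42.5278
Kp = Kc·(RT)^Δn = 26.83 × (42.5278)^-1 = 26.83 × 0.023514 = 0.6309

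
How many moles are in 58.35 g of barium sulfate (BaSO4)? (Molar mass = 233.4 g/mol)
Moles = 58.35 g ÷ 233.4 g/mol = 0.25 mol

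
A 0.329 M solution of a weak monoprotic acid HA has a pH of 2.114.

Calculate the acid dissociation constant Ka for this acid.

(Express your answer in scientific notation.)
K_a = 1.84e-04

[H⁺] = 10^(−pH) = 10^(−2.114) = 7.691e-03 M. For HA ⇌ H⁺ + A⁻, Ka = x²/(C − x) = (7.691e-03)²/(0.329 − 7.691e-03) = 1.84e-04.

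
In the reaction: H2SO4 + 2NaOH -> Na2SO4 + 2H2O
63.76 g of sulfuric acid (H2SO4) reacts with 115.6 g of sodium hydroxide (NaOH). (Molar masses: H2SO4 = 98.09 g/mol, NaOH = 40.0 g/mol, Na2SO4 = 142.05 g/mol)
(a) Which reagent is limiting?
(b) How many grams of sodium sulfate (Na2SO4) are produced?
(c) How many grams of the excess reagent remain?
(a) H2SO4, (b) 92.33 g, (c) 63.6 g

Moles of H2SO4 = 63.76 g ÷ 98.09 g/mol = 0.650015 mol
Moles of NaOH = 115.6 g ÷ 40.0 g/mol = 2.89 mol
Moles ÷ coefficient: H2SO4: 0.650015/1 = 0.65, NaOH: 2.89/2 = 1.445
(a) H2SO4 has the smaller value, so H2SO4 is the limiting reagent.
(b) Moles of Na2SO4 = 0.650015 mol H2SO4 × (1/1) = 0.650015 mol; mass = 0.650015 mol × 142.05 g/mol = 92.33 g
(c) NaOH consumed = 0.650015 × (2/1) = 1.30003 mol; remaining = 2.89 − 1.30003 = 1.58997 mol; mass = 1.58997 mol × 40.0 g/mol = 63.6 g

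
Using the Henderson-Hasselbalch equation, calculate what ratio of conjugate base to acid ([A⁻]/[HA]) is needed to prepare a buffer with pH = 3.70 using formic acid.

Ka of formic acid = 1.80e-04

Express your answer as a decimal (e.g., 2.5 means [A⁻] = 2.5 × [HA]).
[A⁻]/[HA] = 0.902

pKa = −log(1.80e-04) = 3.7447. pH = pKa + log([A⁻]/[HA]). 3.70 = 3.7447 + log(ratio). log(ratio) = 3.70 − 3.7447 = -0.0447. ratio = 10^(-0.0447) = 0.902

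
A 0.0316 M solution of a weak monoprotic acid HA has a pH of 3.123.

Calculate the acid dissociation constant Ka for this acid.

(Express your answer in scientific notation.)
K_a = 1.84e-05

[H⁺] = 10^(−pH) = 10^(−3.123) = 7.534e-04 M. For HA ⇌ H⁺ + A⁻, Ka = x²/(C − x) = (7.534e-04)²/(0.0316 − 7.534e-04) = 1.84e-05.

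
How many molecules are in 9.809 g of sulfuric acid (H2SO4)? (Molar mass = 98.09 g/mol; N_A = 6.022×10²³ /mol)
Moles = 9.809 g ÷ 98.09 g/mol = 0.1 mol
Molecules = 0.1 mol × 6.022×10²³ /mol = 6.022e+22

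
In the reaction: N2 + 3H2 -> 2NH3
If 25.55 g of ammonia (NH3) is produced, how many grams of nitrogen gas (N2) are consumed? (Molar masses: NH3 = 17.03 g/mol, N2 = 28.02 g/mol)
Moles of NH3 = 25.55 g ÷ 17.03 g/mol = 1.50029 mol
Mole ratio: 1 mol N2 / 2 mol NH3
Moles of N2 = 1.50029 × (1/2) = 0.750147 mol
Mass of N2 = 0.750147 mol × 28.02 g/mol = 21.02 g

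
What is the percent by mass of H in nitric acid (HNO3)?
Mass of H in formula = 1.008 × 1 = 1.008 g/mol
Molar mass = 63.02 g/mol
% H = (1.008/63.02) × 100% = 1.60%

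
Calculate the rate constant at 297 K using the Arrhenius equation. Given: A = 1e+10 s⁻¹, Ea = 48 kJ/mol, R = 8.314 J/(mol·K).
3.61e+01 s⁻¹

k = A·exp(-Ea/(R·T)) = 1e+10·exp(-48000/(8.314·297)) = 1e+10·exp(-19.4390) = 1e+10·3.6119e-09 = 3.61e+01 s⁻¹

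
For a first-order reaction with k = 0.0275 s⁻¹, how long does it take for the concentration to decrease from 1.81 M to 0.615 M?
39.25 s

From ln[A] = ln[A]₀ - k·t: t = ln([A]₀/[A])/k = ln(1.81/0.615)/0.0275 = ln(2.9431)/0.0275 = 1.0795/0.0275 = 39.25 s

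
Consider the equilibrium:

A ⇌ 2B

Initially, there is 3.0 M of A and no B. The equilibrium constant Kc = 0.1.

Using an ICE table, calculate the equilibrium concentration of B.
[B] = 0.523 M

ICE: [A] = 3.0 − x, [B] = 2x.
Kc = (2x)²/(3.0 − x) = 0.1 ⇒ 4x² + 0.1x − 0.3 = 0.
x = (−0.1 + √(0.1² + 4·4·0.3))/(2·4) = (−0.1 + √4.81)/8 = 0.26165.
[B] = 2x = 0.523 M.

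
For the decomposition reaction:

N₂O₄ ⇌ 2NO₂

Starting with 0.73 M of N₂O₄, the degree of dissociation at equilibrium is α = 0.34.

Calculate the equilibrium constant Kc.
K_c = 0.5114

x = α·[A]₀ = 0.34 × 0.73 = 0.2482 M dissociated.
At eq: [N₂O₄] = 0.73 − 0.2482 = 0.4818 M; [NO₂] = 2x = 0.4964 M.
Kc = [NO₂]²/[N₂O₄] = (0.4964)²/0.4818 = 0.5114.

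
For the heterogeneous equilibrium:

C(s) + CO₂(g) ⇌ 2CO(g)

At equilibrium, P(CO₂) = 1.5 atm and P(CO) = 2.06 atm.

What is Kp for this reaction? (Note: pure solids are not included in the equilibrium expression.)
K_p = 2.829

Solid C is excluded.
Kp = P(CO)²/P(CO₂) = (2.06)²/1.5 = 4.244/1.5 = 2.829.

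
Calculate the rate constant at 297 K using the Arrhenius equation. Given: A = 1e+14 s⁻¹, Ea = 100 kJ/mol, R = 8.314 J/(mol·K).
2.58e-04 s⁻¹

k = A·exp(-Ea/(R·T)) = 1e+14·exp(-100000/(8.314·297)) = 1e+14·exp(-40.4980) = 1e+14·2.5819e-18 = 2.58e-04 s⁻¹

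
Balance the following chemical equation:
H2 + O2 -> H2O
Balanced equation:
2H2 + O2 -> 2H2O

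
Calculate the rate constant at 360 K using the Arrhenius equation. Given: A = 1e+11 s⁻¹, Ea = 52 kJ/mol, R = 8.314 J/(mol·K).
2.85e+03 s⁻¹

k = A·exp(-Ea/(R·T)) = 1e+11·exp(-52000/(8.314·360)) = 1e+11·exp(-17.3736) = 1e+11·2.8492e-08 = 2.85e+03 s⁻¹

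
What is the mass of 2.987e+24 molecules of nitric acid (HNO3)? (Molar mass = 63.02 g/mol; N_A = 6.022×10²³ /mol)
Moles = 2.987e+24 ÷ 6.022×10²³ = 4.96015 mol
Mass = 4.96015 mol × 63.02 g/mol = 312.6 g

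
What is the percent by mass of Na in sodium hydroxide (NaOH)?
Mass of Na in formula = 22.99 × 1 = 22.99 g/mol
Molar mass = 40.0 g/mol
% Na = (22.99/40.0) × 100% = 57.48%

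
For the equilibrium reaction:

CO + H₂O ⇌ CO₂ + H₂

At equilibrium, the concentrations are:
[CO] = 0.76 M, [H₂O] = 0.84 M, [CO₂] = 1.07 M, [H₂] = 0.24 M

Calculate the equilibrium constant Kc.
K_c = 0.4023

Kc = ([CO₂] × [H₂]) / ([CO] × [H₂O])
   = ((1.07)·(0.24)) / ((0.76)·(0.84))
   = 0.2568 / 0.6384 = 0.4023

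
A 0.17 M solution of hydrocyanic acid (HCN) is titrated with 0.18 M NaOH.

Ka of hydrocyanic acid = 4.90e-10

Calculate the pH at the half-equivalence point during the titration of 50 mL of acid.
pH = pKa = 9.31

At the half-equivalence point, [HA] = [A⁻], so by Henderson–Hasselbalch pH = pKa + log(1) = pKa.
pKa = −log(4.90e-10) = 9.31.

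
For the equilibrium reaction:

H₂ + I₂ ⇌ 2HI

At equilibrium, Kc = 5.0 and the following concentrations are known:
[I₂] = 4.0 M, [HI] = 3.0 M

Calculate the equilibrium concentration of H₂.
[H₂] = 0.4500 M

Kc = ([HI]^2) / ([H₂] × [I₂]) = 5.0
[H₂]^1 = (product terms)/(Kc · other reactant terms) = 9 / (5.0 · 4) = 0.45
[H₂] = 0.4500 M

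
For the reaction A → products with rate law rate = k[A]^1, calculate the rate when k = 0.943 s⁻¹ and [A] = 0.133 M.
0.1254 M/s

rate = k·[A]^1 = 0.943·(0.133)^1 = 0.943·0.133 = 0.1254 M/s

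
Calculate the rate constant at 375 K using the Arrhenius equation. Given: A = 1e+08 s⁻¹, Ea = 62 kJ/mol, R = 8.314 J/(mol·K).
2.31e-01 s⁻¹

k = A·exp(-Ea/(R·T)) = 1e+08·exp(-62000/(8.314·375)) = 1e+08·exp(-19.8861) = 1e+08·2.3097e-09 = 2.31e-01 s⁻¹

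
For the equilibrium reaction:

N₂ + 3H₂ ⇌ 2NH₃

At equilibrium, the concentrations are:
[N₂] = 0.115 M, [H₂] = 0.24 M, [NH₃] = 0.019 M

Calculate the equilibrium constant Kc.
K_c = 0.2271

Kc = ([NH₃]^2) / ([N₂] × [H₂]^3)
   = ((0.019)^2) / ((0.115)·(0.24)^3)
   = 0.000361 / 0.0015898 = 0.2271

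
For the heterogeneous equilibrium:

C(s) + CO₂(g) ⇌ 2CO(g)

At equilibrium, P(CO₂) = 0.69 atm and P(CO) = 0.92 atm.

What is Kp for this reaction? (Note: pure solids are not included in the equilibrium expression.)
K_p = 1.227

Solid C is excluded.
Kp = P(CO)²/P(CO₂) = (0.92)²/0.69 = 0.8464/0.69 = 1.227.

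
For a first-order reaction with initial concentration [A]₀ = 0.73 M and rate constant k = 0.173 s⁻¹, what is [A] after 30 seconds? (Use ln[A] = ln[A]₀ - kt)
0.0041 M

ln[A] = ln[A]₀ - k·t = ln(0.73) - (0.173)·(30) = -0.3147 - 5.1900 = -5.5047
[A] = e^(-5.5047) = 0.0041 M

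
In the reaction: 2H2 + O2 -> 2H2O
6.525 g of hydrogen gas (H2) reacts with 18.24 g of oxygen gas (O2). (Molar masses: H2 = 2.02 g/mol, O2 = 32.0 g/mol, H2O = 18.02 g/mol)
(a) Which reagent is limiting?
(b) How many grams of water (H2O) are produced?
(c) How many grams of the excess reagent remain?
(a) O2, (b) 20.54 g, (c) 4.222 g

Moles of H2 = 6.525 g ÷ 2.02 g/mol = 3.2302 mol
Moles of O2 = 18.24 g ÷ 32.0 g/mol = 0.57 mol
Moles ÷ coefficient: H2: 3.2302/2 = 1.615, O2: 0.57/1 = 0.57
(a) O2 has the smaller value, so O2 is the limiting reagent.
(b) Moles of H2O = 0.57 mol O2 × (2/1) = 1.14 mol; mass = 1.14 mol × 18.02 g/mol = 20.54 g
(c) H2 consumed = 0.57 × (2/1) = 1.14 mol; remaining = 3.2302 − 1.14 = 2.0902 mol; mass = 2.0902 mol × 2.02 g/mol = 4.222 g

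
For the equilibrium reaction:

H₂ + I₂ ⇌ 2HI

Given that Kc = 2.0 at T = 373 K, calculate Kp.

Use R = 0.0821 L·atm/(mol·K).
K_p = 2.0000

Δn = (moles gaseous products) − (moles gaseous reactants) = 0
T = 373 K; RT = 0.0821 × 373 = 30.6233
Kp = Kc·(RT)^Δn = 2.0 × (30.6233)^0 = 2.0 × 1 = 2.0000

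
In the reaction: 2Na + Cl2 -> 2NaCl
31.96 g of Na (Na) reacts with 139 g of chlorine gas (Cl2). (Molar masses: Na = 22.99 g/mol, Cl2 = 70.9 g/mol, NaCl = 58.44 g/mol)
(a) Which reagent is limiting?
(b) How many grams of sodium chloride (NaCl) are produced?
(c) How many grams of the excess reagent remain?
(a) Na, (b) 81.24 g, (c) 89.72 g

Moles of Na = 31.96 g ÷ 22.99 g/mol = 1.39017 mol
Moles of Cl2 = 139 g ÷ 70.9 g/mol = 1.96051 mol
Moles ÷ coefficient: Na: 1.39017/2 = 0.6951, Cl2: 1.96051/1 = 1.961
(a) Na has the smaller value, so Na is the limiting reagent.
(b) Moles of NaCl = 1.39017 mol Na × (2/2) = 1.39017 mol; mass = 1.39017 mol × 58.44 g/mol = 81.24 g
(c) Cl2 consumed = 1.39017 × (1/2) = 0.695085 mol; remaining = 1.96051 − 0.695085 = 1.26542 mol; mass = 1.26542 mol × 70.9 g/mol = 89.72 g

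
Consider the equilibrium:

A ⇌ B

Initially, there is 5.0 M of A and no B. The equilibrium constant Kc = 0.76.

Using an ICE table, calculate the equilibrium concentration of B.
[B] = 2.159 M

ICE: [A] = 5.0 − x, [B] = x.
Kc = x/(5.0 − x) = 0.76 ⇒ x = 0.76·5.0/(1 + 0.76) = 3.8/1.76 = 2.159.
[B] = x = 2.159 M.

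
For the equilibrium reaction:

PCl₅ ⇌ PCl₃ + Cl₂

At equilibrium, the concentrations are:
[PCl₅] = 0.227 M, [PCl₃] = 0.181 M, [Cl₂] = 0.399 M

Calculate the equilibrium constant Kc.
K_c = 0.3181

Kc = ([PCl₃] × [Cl₂]) / ([PCl₅])
   = ((0.181)·(0.399)) / ((0.227))
   = 0.072219 / 0.227 = 0.3181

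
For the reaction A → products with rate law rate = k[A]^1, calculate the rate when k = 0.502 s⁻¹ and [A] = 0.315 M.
0.1581 M/s

rate = k·[A]^1 = 0.502·(0.315)^1 = 0.502·0.315 = 0.1581 M/s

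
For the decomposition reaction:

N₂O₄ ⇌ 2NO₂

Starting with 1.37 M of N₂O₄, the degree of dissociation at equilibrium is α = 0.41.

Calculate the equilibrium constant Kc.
K_c = 1.5613

x = α·[A]₀ = 0.41 × 1.37 = 0.5617 M dissociated.
At eq: [N₂O₄] = 1.37 − 0.5617 = 0.8083 M; [NO₂] = 2x = 1.123 M.
Kc = [NO₂]²/[N₂O₄] = (1.123)²/0.8083 = 1.561.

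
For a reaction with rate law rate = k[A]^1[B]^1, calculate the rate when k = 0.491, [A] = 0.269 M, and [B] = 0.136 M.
0.01796 M/s

rate = k·[A]^1·[B]^1 = 0.491·(0.269)^1·(0.136)^1 = 0.491·0.269·0.136 = 0.01796 M/s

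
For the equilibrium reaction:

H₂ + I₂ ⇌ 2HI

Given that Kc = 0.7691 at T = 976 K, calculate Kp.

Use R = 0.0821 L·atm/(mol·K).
K_p = 0.7691

Δn = (moles gaseous products) − (moles gaseous reactants) = 0
T = 976 K; RT = 0.0821 × 976 = 80.1296
Kp = Kc·(RT)^Δn = 0.7691 × (80.1296)^0 = 0.7691 × 1 = 0.7691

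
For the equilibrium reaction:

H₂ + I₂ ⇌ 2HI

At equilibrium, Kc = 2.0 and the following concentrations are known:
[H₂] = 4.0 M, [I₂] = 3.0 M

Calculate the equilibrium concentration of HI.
[HI] = 4.8990 M

Kc = ([HI]^2) / ([H₂] × [I₂]) = 2.0
[HI]^2 = Kc · (reactant terms)/(other product terms) = 2.0 · 12 / 1 = 24
[HI] = (24)^(1/2) = 4.8990 M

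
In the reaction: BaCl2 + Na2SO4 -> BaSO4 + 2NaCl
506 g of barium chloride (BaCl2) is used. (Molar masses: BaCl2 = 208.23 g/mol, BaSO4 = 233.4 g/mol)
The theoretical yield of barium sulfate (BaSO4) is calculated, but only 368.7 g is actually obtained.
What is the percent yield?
Moles of BaCl2 = 506 g ÷ 208.23 g/mol = 2.43001 mol
Mole ratio: 1 mol BaSO4 / 1 mol BaCl2
Moles of BaSO4 = 2.43001 × (1/1) = 2.43001 mol
Theoretical yield = 2.43001 mol × 233.4 g/mol = 567.16 g
Actual yield = 368.7 g
Percent yield = (368.7 / 567.16) × 100% = 65.0%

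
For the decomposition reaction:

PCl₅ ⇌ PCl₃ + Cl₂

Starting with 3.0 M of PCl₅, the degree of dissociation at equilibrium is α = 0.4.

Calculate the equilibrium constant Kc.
K_c = 0.8000

x = α·[A]₀ = 0.4 × 3.0 = 1.2 M dissociated.
At eq: [PCl₅] = 3.0 − 1.2 = 1.8 M; [PCl₃] = [Cl₂] = x = 1.2 M.
Kc = [PCl₃][Cl₂]/[PCl₅] = (1.2)²/1.8 = 0.8.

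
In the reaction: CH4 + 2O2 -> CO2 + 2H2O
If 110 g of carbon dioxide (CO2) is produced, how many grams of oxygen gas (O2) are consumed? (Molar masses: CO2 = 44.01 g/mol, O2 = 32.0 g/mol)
Moles of CO2 = 110 g ÷ 44.01 g/mol = 2.49943 mol
Mole ratio: 2 mol O2 / 1 mol CO2
Moles of O2 = 2.49943 × (2/1) = 4.99886 mol
Mass of O2 = 4.99886 mol × 32.0 g/mol = 160 g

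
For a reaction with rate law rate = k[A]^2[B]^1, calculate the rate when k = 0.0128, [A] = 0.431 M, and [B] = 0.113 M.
0.0002687 M/s

rate = k·[A]^2·[B]^1 = 0.0128·(0.431)^2·(0.113)^1 = 0.0128·0.185761·0.113 = 0.0002687 M/s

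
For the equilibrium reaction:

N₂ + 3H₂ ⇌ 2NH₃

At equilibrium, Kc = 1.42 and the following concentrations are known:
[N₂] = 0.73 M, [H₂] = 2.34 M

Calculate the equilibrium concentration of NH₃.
[NH₃] = 3.6444 M

Kc = ([NH₃]^2) / ([N₂] × [H₂]^3) = 1.42
[NH₃]^2 = Kc · (reactant terms)/(other product terms) = 1.42 · 9.3534 / 1 = 13.282
[NH₃] = (13.282)^(1/2) = 3.6444 M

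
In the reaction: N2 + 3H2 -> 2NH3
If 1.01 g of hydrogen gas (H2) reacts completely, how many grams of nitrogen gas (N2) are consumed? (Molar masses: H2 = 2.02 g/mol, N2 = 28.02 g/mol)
Moles of H2 = 1.01 g ÷ 2.02 g/mol = 0.5 mol
Mole ratio: 1 mol N2 / 3 mol H2
Moles of N2 = 0.5 × (1/3) = 0.166667 mol
Mass of N2 = 0.166667 mol × 28.02 g/mol = 4.67 g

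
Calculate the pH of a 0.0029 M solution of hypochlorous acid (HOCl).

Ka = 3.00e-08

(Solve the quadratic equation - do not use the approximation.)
pH = 5.03

x² + Ka×x - Ka×C = 0. Using quadratic formula: [H⁺] = 9.3124e-06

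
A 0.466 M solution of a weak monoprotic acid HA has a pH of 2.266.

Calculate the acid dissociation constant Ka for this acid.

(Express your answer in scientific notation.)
K_a = 6.38e-05

[H⁺] = 10^(−pH) = 10^(−2.266) = 5.420e-03 M. For HA ⇌ H⁺ + A⁻, Ka = x²/(C − x) = (5.420e-03)²/(0.466 − 5.420e-03) = 6.38e-05.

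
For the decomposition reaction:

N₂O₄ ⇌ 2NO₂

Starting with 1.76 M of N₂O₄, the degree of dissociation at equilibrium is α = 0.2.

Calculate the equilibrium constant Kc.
K_c = 0.3520

x = α·[A]₀ = 0.2 × 1.76 = 0.352 M dissociated.
At eq: [N₂O₄] = 1.76 − 0.352 = 1.408 M; [NO₂] = 2x = 0.704 M.
Kc = [NO₂]²/[N₂O₄] = (0.704)²/1.408 = 0.352.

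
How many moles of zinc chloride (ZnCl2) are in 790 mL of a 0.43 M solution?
Moles = Molarity × Volume (L)
Moles = 0.43 M × 0.79 L = 0.3397 mol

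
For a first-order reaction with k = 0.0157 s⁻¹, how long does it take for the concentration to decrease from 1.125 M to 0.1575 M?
125.23 s

From ln[A] = ln[A]₀ - k·t: t = ln([A]₀/[A])/k = ln(1.125/0.1575)/0.0157 = ln(7.1429)/0.0157 = 1.9661/0.0157 = 125.23 s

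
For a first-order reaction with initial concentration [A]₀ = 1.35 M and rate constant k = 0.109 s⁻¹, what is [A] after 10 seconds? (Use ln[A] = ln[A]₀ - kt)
0.4539 M

ln[A] = ln[A]₀ - k·t = ln(1.35) - (0.109)·(10) = 0.3001 - 1.0900 = -0.7899
[A] = e^(-0.7899) = 0.4539 M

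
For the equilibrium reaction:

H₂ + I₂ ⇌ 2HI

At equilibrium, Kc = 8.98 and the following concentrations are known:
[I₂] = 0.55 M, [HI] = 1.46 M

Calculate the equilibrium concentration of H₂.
[H₂] = 0.4316 M

Kc = ([HI]^2) / ([H₂] × [I₂]) = 8.98
[H₂]^1 = (product terms)/(Kc · other reactant terms) = 2.1316 / (8.98 · 0.55) = 0.43159
[H₂] = 0.4316 M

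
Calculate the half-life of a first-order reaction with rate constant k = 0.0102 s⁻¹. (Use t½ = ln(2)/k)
67.96 s

t½ = ln(2)/k = 0.6931/0.0102 = 67.96 s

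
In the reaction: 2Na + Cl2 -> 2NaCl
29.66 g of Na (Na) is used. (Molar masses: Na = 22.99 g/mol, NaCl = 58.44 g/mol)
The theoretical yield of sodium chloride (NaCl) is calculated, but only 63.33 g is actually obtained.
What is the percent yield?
Moles of Na = 29.66 g ÷ 22.99 g/mol = 1.29013 mol
Mole ratio: 2 mol NaCl / 2 mol Na
Moles of NaCl = 1.29013 × (2/2) = 1.29013 mol
Theoretical yield = 1.29013 mol × 58.44 g/mol = 75.395 g
Actual yield = 63.33 g
Percent yield = (63.33 / 75.395) × 100% = 84.0%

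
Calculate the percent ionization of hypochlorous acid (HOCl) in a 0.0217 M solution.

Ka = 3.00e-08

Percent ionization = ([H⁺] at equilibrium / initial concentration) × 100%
Percent ionization = 0.118%

Let x = [H⁺]. Ka = x²/(C - x) ⇒ x² + (3.00e-08)x - (3.00e-08)(0.0217) = 0. x = 2.5500e-05. Percent = (2.5500e-05/0.0217) × 100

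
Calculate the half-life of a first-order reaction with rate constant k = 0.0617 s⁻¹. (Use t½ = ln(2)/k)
11.23 s

t½ = ln(2)/k = 0.6931/0.0617 = 11.23 s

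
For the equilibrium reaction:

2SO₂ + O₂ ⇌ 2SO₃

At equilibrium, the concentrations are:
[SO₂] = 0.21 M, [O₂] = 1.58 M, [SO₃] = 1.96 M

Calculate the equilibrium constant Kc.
K_c = 55.1336

Kc = ([SO₃]^2) / ([SO₂]^2 × [O₂])
   = ((1.96)^2) / ((0.21)^2·(1.58))
   = 3.8416 / 0.069678 = 55.1336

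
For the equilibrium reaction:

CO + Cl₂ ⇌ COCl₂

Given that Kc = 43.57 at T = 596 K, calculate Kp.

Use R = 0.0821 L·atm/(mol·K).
K_p = 0.8904

Δn = (moles gaseous products) − (moles gaseous reactants) = -1
T = 596 K; RT = 0.0821 × 596 = 48.9316
Kp = Kc·(RT)^Δn = 43.57 × (48.9316)^-1 = 43.57 × 0.0204367 = 0.8904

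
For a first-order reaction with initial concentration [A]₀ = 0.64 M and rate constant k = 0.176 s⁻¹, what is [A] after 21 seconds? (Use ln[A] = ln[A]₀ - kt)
0.0159 M

ln[A] = ln[A]₀ - k·t = ln(0.64) - (0.176)·(21) = -0.4463 - 3.6960 = -4.1423
[A] = e^(-4.1423) = 0.0159 M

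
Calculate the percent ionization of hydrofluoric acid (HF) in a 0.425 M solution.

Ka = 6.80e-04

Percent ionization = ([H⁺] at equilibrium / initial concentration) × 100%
Percent ionization = 3.92%

Let x = [H⁺]. Ka = x²/(C - x) ⇒ x² + (6.80e-04)x - (6.80e-04)(0.425) = 0. x = 1.6663e-02. Percent = (1.6663e-02/0.425) × 100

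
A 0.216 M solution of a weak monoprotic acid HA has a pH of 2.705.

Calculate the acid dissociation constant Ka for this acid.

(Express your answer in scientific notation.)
K_a = 1.82e-05

[H⁺] = 10^(−pH) = 10^(−2.705) = 1.972e-03 M. For HA ⇌ H⁺ + A⁻, Ka = x²/(C − x) = (1.972e-03)²/(0.216 − 1.972e-03) = 1.82e-05.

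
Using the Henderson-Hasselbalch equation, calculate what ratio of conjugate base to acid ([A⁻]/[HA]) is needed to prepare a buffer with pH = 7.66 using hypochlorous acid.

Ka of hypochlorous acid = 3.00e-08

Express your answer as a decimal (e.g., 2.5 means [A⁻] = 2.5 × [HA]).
[A⁻]/[HA] = 1.371

pKa = −log(3.00e-08) = 7.5229. pH = pKa + log([A⁻]/[HA]). 7.66 = 7.5229 + log(ratio). log(ratio) = 7.66 − 7.5229 = 0.1371. ratio = 10^(0.1371) = 1.371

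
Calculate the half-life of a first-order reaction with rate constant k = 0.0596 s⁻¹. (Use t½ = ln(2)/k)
11.63 s

t½ = ln(2)/k = 0.6931/0.0596 = 11.63 s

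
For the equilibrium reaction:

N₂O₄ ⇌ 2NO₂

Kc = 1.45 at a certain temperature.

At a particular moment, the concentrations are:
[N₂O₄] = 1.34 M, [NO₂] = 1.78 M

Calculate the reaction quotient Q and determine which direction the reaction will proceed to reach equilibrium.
Q = 2.364, Q > K, reaction proceeds reverse (toward reactants)

Q = ([NO₂]^2) / ([N₂O₄])
  = ((1.78)^2) / ((1.34)) = 3.1684/1.34 = 2.364
Since Q = 2.364 > Kc = 1.45, the reaction proceeds reverse (toward reactants) to reach equilibrium.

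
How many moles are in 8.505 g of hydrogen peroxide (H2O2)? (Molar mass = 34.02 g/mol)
Moles = 8.505 g ÷ 34.02 g/mol = 0.25 mol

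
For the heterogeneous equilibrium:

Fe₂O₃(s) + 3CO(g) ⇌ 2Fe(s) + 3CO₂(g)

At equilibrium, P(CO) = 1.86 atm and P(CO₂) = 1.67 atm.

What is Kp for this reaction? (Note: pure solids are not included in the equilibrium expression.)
K_p = 0.724

Solids (Fe₂O₃, Fe) are excluded.
Kp = P(CO₂)³/P(CO)³ = (1.67)³/(1.86)³ = 4.657/6.435 = 0.724.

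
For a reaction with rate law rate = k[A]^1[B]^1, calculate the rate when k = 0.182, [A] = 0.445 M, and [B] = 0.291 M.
0.02357 M/s

rate = k·[A]^1·[B]^1 = 0.182·(0.445)^1·(0.291)^1 = 0.182·0.445·0.291 = 0.02357 M/s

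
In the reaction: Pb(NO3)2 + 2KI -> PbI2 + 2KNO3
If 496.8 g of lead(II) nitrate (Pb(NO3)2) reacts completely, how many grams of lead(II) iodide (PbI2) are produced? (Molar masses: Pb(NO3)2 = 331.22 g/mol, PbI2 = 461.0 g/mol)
Moles of Pb(NO3)2 = 496.8 g ÷ 331.22 g/mol = 1.49991 mol
Mole ratio: 1 mol PbI2 / 1 mol Pb(NO3)2
Moles of PbI2 = 1.49991 × (1/1) = 1.49991 mol
Mass of PbI2 = 1.49991 mol × 461.0 g/mol = 691.5 g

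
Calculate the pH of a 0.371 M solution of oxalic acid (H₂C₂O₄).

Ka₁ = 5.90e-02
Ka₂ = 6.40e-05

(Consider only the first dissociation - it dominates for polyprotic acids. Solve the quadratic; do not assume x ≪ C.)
pH = 0.92

x² + Ka₁·x − Ka₁·C = 0 with Ka₁ = 5.90e-02, C = 0.371.
x = (−Ka₁ + √(Ka₁² + 4·Ka₁·C))/2 = 1.2136e-01 M, so pH = 0.92.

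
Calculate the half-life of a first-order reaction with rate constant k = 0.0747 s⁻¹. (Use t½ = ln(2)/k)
9.28 s

t½ = ln(2)/k = 0.6931/0.0747 = 9.28 s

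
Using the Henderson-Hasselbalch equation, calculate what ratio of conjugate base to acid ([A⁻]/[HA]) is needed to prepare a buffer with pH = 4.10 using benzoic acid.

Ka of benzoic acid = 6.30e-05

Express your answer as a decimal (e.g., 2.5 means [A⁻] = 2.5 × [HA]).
[A⁻]/[HA] = 0.793

pKa = −log(6.30e-05) = 4.2007. pH = pKa + log([A⁻]/[HA]). 4.10 = 4.2007 + log(ratio). log(ratio) = 4.10 − 4.2007 = -0.1007. ratio = 10^(-0.1007) = 0.793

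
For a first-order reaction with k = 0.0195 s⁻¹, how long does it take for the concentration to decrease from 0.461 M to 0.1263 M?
66.40 s

From ln[A] = ln[A]₀ - k·t: t = ln([A]₀/[A])/k = ln(0.461/0.1263)/0.0195 = ln(3.6500)/0.0195 = 1.2947/0.0195 = 66.40 s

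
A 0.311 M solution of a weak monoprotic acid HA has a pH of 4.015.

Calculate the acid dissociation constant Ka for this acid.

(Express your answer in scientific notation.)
K_a = 3.00e-08

[H⁺] = 10^(−pH) = 10^(−4.015) = 9.661e-05 M. For HA ⇌ H⁺ + A⁻, Ka = x²/(C − x) = (9.661e-05)²/(0.311 − 9.661e-05) = 3.00e-08.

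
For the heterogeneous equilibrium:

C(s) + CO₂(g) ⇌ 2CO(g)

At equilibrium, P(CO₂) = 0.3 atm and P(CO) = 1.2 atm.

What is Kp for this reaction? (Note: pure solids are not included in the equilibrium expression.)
K_p = 4.800

Solid C is excluded.
Kp = P(CO)²/P(CO₂) = (1.2)²/0.3 = 1.44/0.3 = 4.800.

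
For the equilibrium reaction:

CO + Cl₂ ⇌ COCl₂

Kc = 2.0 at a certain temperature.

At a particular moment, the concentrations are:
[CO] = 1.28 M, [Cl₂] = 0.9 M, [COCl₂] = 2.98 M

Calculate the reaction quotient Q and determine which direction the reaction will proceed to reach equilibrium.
Q = 2.587, Q > K, reaction proceeds reverse (toward reactants)

Q = ([COCl₂]) / ([CO] × [Cl₂])
  = ((2.98)) / ((1.28)·(0.9)) = 2.98/1.152 = 2.587
Since Q = 2.587 > Kc = 2.0, the reaction proceeds reverse (toward reactants) to reach equilibrium.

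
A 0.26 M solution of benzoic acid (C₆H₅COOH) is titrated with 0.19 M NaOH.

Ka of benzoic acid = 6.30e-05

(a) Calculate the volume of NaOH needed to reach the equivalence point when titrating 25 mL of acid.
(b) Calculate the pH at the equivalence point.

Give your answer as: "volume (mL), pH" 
V = 34.2 mL, pH = 8.62

(a) At equivalence: moles acid = moles base.
moles acid = 0.26 × 0.025 = 0.0065 mol; V_NaOH = 0.0065/0.19 = 0.03421 L = 34.2 mL.
(b) At equivalence, all acid → conjugate base A⁻ at [A⁻] = 0.0065/0.05921 = 0.1098 M.
Kb = Kw/Ka = 1.0e-14/6.30e-05 = 1.587e-10; [OH⁻] = √(Kb·[A⁻]) = 4.174e-06; pOH = 5.38; pH = 14 − pOH = 8.62.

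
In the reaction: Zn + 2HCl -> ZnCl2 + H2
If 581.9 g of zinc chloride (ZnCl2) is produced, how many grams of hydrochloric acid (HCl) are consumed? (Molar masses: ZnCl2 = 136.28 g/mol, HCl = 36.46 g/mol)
Moles of ZnCl2 = 581.9 g ÷ 136.28 g/mol = 4.26989 mol
Mole ratio: 2 mol HCl / 1 mol ZnCl2
Moles of HCl = 4.26989 × (2/1) = 8.53977 mol
Mass of HCl = 8.53977 mol × 36.46 g/mol = 311.4 g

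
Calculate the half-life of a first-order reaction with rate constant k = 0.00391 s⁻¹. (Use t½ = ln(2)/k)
177.28 s

t½ = ln(2)/k = 0.6931/0.00391 = 177.28 s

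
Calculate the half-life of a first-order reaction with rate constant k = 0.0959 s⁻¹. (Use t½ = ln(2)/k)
7.23 s

t½ = ln(2)/k = 0.6931/0.0959 = 7.23 s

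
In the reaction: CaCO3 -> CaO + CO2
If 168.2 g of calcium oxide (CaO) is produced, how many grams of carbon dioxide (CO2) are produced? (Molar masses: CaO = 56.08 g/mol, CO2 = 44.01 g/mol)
Moles of CaO = 168.2 g ÷ 56.08 g/mol = 2.99929 mol
Mole ratio: 1 mol CO2 / 1 mol CaO
Moles of CO2 = 2.99929 × (1/1) = 2.99929 mol
Mass of CO2 = 2.99929 mol × 44.01 g/mol = 132 g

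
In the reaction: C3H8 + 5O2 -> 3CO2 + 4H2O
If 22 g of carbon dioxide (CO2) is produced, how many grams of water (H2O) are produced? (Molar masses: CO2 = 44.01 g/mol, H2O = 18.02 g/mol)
Moles of CO2 = 22 g ÷ 44.01 g/mol = 0.499886 mol
Mole ratio: 4 mol H2O / 3 mol CO2
Moles of H2O = 0.499886 × (4/3) = 0.666515 mol
Mass of H2O = 0.666515 mol × 18.02 g/mol = 12.01 g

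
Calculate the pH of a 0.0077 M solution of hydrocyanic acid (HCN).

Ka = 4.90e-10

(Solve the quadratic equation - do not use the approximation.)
pH = 5.71

x² + Ka×x - Ka×C = 0. Using quadratic formula: [H⁺] = 1.9422e-06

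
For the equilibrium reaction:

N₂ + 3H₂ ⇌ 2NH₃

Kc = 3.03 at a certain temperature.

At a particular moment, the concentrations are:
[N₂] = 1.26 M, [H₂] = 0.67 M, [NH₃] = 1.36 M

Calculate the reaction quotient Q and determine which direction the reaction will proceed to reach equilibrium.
Q = 4.881, Q > K, reaction proceeds reverse (toward reactants)

Q = ([NH₃]^2) / ([N₂] × [H₂]^3)
  = ((1.36)^2) / ((1.26)·(0.67)^3) = 1.8496/0.37896 = 4.881
Since Q = 4.881 > Kc = 3.03, the reaction proceeds reverse (toward reactants) to reach equilibrium.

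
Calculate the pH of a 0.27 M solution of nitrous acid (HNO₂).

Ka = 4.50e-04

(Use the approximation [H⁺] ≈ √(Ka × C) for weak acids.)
pH = 1.96

[H⁺] = √(Ka × C) = √(4.50e-04 × 0.27) = 1.1023e-02. pH = -log(1.1023e-02)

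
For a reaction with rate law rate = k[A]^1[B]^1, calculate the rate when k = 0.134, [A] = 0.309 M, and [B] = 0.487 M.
0.02016 M/s

rate = k·[A]^1·[B]^1 = 0.134·(0.309)^1·(0.487)^1 = 0.134·0.309·0.487 = 0.02016 M/s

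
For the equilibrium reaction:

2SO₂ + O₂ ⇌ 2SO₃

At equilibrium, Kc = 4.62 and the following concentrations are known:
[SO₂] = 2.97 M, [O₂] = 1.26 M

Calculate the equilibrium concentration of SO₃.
[SO₃] = 7.1658 M

Kc = ([SO₃]^2) / ([SO₂]^2 × [O₂]) = 4.62
[SO₃]^2 = Kc · (reactant terms)/(other product terms) = 4.62 · 11.114 / 1 = 51.348
[SO₃] = (51.348)^(1/2) = 7.1658 M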